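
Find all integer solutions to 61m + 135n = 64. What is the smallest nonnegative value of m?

gcd(135, 61):
  135 = 2*61 + 13
  61 = 4*13 + 9
  13 = 1*9 + 4
  9 = 2*4 + 1
  4 = 4*1
so gcd(135, 61) = 1.
1 divides 64, so solutions exist.
Back-substitute for Bézout coefficients:
  1 = 9 - 2*4
  ... = 61*(31) + 135*(-14)
Scale by 64/1 = 64: (m₀, n₀) = (1984, -896).
General solution: m = 1984 + 135t, n = -896 - 61t for integer t.
m ≥ 0: smallest is 1984 mod 135 = 94 (at t = -14), with n = -42.

94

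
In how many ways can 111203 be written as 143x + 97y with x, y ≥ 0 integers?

gcd(143, 97) = 1.
By Bézout, 143*(19) + 97*(-28) = 1.
One solution: (3, 1142).
General: x = 3 + 97t, y = 1142 - 143t.
x ≥ 0 ⇒ t ≥ 0; y ≥ 0 ⇒ t ≤ 7. So t ∈ [0, 7]: 8 solutions.

8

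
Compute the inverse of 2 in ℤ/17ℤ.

gcd(17, 2) = 1  (17 = 8*2 + 1, 2 = 2*1).
Back-substituting, 2*(-8) + 17*(1) = 1.
So 2*-8 ≡ 1 (mod 17), and -8 mod 17 = 9.

9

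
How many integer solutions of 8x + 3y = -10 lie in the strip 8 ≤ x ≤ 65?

gcd(8, 3) = 1  (8 = 2·3 + 2, 3 = 1·2 + 1, 2 = 2·1).
Back-substituting, 8·(-1) + 3·(3) = 1.
Scale by -10: particular solution (10, -30); reduce x mod 3: (1, -6).
General solution: x = 1 + 3t, y = -6 - 8t for integer t.
8 ≤ 1 + 3t ≤ 65 gives t ∈ [3, 21], which is 19 values.

19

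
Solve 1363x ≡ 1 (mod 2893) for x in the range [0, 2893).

1715

gcd(2893, 1363) = 1.
By Bézout, 1363×(-1178) + 2893×(555) = 1.
So 1363×-1178 ≡ 1 (mod 2893), and -1178 mod 2893 = 1715.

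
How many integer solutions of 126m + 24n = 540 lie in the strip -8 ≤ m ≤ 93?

25

gcd(126, 24) = 6  (126 = 5·24 + 6, 24 = 4·6).
Back-substituting, 126·(1) + 24·(-5) = 6.
Scale by 90: particular solution (90, -450); reduce m mod 4: (2, 12).
General solution: m = 2 + 4t, n = 12 - 21t for integer t.
-8 ≤ 2 + 4t ≤ 93 gives t ∈ [-2, 22], which is 25 values.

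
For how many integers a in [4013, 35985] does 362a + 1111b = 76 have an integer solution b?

29

gcd(1111, 362) = 1.
By Bézout, 362·(-89) + 1111·(29) = 1.
Particular solution: (1013, -330).
General solution: a = 1013 + 1111t, b = -330 - 362t for integer t.
4013 ≤ 1013 + 1111t ≤ 35985 gives t ∈ [3, 31], which is 29 values.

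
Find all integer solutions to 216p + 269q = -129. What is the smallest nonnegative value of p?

gcd(269, 216) = 1  (269 = 1×216 + 53, 216 = 4×53 + 4, 53 = 13×4 + 1, 4 = 4×1).
1 divides -129, so solutions exist.
Back-substituting, 216×(-66) + 269×(53) = 1.
Scale by -129/1 = -129: (p₀, q₀) = (8514, -6837).
General solution: p = 8514 + 269t, q = -6837 - 216t for integer t.
p ≥ 0: smallest is 8514 mod 269 = 175 (at t = -31), with q = -141.

175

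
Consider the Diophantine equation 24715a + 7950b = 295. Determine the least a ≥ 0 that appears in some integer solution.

gcd(24715, 7950):
  24715 = 3×7950 + 865
  7950 = 9×865 + 165
  865 = 5×165 + 40
  165 = 4×40 + 5
  40 = 8×5
so gcd(24715, 7950) = 5.
5 divides 295, so solutions exist.
Back-substitute for Bézout coefficients:
  5 = 165 - 4×40
  ... = 24715×(-193) + 7950×(600)
Scale by 295/5 = 59: (a₀, b₀) = (-11387, 35400).
General solution: a = -11387 + 1590t, b = 35400 - 4943t for integer t.
a ≥ 0: smallest is -11387 mod 1590 = 1333 (at t = 8), with b = -4144.

1333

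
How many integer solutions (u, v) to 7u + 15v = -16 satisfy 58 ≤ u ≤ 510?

30

gcd(15, 7) = 1.
By Bézout, 7*(-2) + 15*(1) = 1.
Particular solution: (2, -2).
General solution: u = 2 + 15t, v = -2 - 7t for integer t.
58 ≤ 2 + 15t ≤ 510 gives t ∈ [4, 33], which is 30 values.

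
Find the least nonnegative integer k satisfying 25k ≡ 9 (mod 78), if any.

69

gcd(78, 25) = 1  (78 = 3×25 + 3, 25 = 8×3 + 1, 3 = 3×1).
1 divides 9, so solutions exist.
Back-substituting, 25×(25) + 78×(-8) = 1.
So 25×(25) ≡ 1 (mod 78); multiply by 9: k ≡ 225 (mod 78).
Smallest nonnegative: k = 225 mod 78 = 69.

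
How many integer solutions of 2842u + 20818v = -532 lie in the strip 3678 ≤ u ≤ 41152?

26

gcd(20818, 2842) = 14  (20818 = 7*2842 + 924, 2842 = 3*924 + 70, 924 = 13*70 + 14, 70 = 5*14).
Back-substituting, 2842*(-293) + 20818*(40) = 14.
Scale by -38: particular solution (11134, -1520); reduce u mod 1487: (725, -99).
General solution: u = 725 + 1487t, v = -99 - 203t for integer t.
3678 ≤ 725 + 1487t ≤ 41152 gives t ∈ [2, 27], which is 26 values.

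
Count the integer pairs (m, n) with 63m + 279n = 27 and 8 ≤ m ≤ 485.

gcd(279, 63) = 9.
By Bézout, 63*(9) + 279*(-2) = 9.
Particular solution: (27, -6).
General solution: m = 27 + 31t, n = -6 - 7t for integer t.
8 ≤ 27 + 31t ≤ 485 gives t ∈ [0, 14], which is 15 values.

15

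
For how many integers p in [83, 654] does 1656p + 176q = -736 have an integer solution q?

gcd(1656, 176):
  1656 = 9·176 + 72
  176 = 2·72 + 32
  72 = 2·32 + 8
  32 = 4·8
so gcd(1656, 176) = 8.
Back-substitute for Bézout coefficients:
  8 = 72 - 2·32
  ... = 1656·(5) + 176·(-47)
Scale by -92: particular solution (-460, 4324); reduce p mod 22: (2, -23).
General solution: p = 2 + 22t, q = -23 - 207t for integer t.
83 ≤ 2 + 22t ≤ 654 gives t ∈ [4, 29], which is 26 values.

26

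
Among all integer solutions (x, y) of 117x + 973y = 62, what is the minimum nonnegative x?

907

gcd(973, 117):
  973 = 8*117 + 37
  117 = 3*37 + 6
  37 = 6*6 + 1
  6 = 6*1
so gcd(973, 117) = 1.
1 divides 62, so solutions exist.
Back-substitute for Bézout coefficients:
  1 = 37 - 6*6
  ... = 117*(-158) + 973*(19)
Scale by 62/1 = 62: (x₀, y₀) = (-9796, 1178).
General solution: x = -9796 + 973t, y = 1178 - 117t for integer t.
x ≥ 0: smallest is -9796 mod 973 = 907 (at t = 11), with y = -109.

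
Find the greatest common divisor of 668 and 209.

1

gcd(668, 209):
  668 = 3*209 + 41
  209 = 5*41 + 4
  41 = 10*4 + 1
  4 = 4*1
so gcd(668, 209) = 1.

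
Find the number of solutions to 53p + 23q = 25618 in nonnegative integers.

21

gcd(53, 23):
  53 = 2×23 + 7
  23 = 3×7 + 2
  7 = 3×2 + 1
  2 = 2×1
so gcd(53, 23) = 1.
Back-substitute for Bézout coefficients:
  1 = 7 - 3×2
  ... = 53×(10) + 23×(-23)
Scale by 25618: one solution is (256180, -589214). Reduce p mod 23: (6, 1100).
General: p = 6 + 23t, q = 1100 - 53t.
p ≥ 0 ⇒ t ≥ 0; q ≥ 0 ⇒ t ≤ 20. So t ∈ [0, 20]: 21 solutions.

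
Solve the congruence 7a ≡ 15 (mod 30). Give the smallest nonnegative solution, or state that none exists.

15

gcd(30, 7) = 1  (30 = 4·7 + 2, 7 = 3·2 + 1, 2 = 2·1).
1 divides 15, so solutions exist.
Back-substituting, 7·(13) + 30·(-3) = 1.
So 7·(13) ≡ 1 (mod 30); multiply by 15: a ≡ 195 (mod 30).
Smallest nonnegative: a = 195 mod 30 = 15.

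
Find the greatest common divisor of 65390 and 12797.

1

gcd(65390, 12797) = 1  (65390 = 5×12797 + 1405, 12797 = 9×1405 + 152, 1405 = 9×152 + 37, 152 = 4×37 + 4, 37 = 9×4 + 1, 4 = 4×1).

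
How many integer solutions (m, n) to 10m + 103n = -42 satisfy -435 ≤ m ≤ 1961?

23

gcd(103, 10):
  103 = 10×10 + 3
  10 = 3×3 + 1
  3 = 3×1
so gcd(103, 10) = 1.
Back-substitute for Bézout coefficients:
  1 = 10 - 3×3
  ... = 10×(31) + 103×(-3)
Scale by -42: particular solution (-1302, 126); reduce m mod 103: (37, -4).
General solution: m = 37 + 103t, n = -4 - 10t for integer t.
-435 ≤ 37 + 103t ≤ 1961 gives t ∈ [-4, 18], which is 23 values.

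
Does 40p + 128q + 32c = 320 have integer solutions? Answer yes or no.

gcd(128, 40) = 8  (128 = 3·40 + 8, 40 = 5·8).
gcd(8, 32) = 8.
8 divides 320, so integer solutions exist.

yes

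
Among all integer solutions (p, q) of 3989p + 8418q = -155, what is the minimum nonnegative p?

479

gcd(8418, 3989) = 1  (8418 = 2·3989 + 440, 3989 = 9·440 + 29, 440 = 15·29 + 5, 29 = 5·5 + 4, 5 = 1·4 + 1, 4 = 4·1).
1 divides -155, so solutions exist.
Back-substituting, 3989·(-1741) + 8418·(825) = 1.
Scale by -155/1 = -155: (p₀, q₀) = (269855, -127875).
General solution: p = 269855 + 8418t, q = -127875 - 3989t for integer t.
p ≥ 0: smallest is 269855 mod 8418 = 479 (at t = -32), with q = -227.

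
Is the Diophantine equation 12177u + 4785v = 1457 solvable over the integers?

no

gcd(12177, 4785) = 33  (12177 = 2·4785 + 2607, 4785 = 1·2607 + 2178, 2607 = 1·2178 + 429, 2178 = 5·429 + 33, 429 = 13·33).
33 does not divide 1457 (remainder 5), so no integer solutions.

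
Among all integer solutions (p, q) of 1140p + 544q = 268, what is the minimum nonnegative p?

gcd(1140, 544) = 4  (1140 = 2×544 + 52, 544 = 10×52 + 24, 52 = 2×24 + 4, 24 = 6×4).
4 divides 268, so solutions exist.
Back-substituting, 1140×(21) + 544×(-44) = 4.
Scale by 268/4 = 67: (p₀, q₀) = (1407, -2948).
General solution: p = 1407 + 136t, q = -2948 - 285t for integer t.
p ≥ 0: smallest is 1407 mod 136 = 47 (at t = -10), with q = -98.

47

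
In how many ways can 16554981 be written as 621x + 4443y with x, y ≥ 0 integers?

18

gcd(4443, 621):
  4443 = 7×621 + 96
  621 = 6×96 + 45
  96 = 2×45 + 6
  45 = 7×6 + 3
  6 = 2×3
so gcd(4443, 621) = 3.
Back-substitute for Bézout coefficients:
  3 = 45 - 7×6
  ... = 621×(694) + 4443×(-97)
Scale by 5518327: one solution is (3829718938, -535277719). Reduce x mod 1481: (1038, 3581).
General: x = 1038 + 1481t, y = 3581 - 207t.
x ≥ 0 ⇒ t ≥ 0; y ≥ 0 ⇒ t ≤ 17. So t ∈ [0, 17]: 18 solutions.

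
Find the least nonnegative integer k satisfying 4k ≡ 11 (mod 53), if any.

gcd(53, 4) = 1  (53 = 13×4 + 1, 4 = 4×1).
1 divides 11, so solutions exist.
Back-substituting, 4×(-13) + 53×(1) = 1.
So 4×(-13) ≡ 1 (mod 53); multiply by 11: k ≡ -143 (mod 53).
Smallest nonnegative: k = -143 mod 53 = 16.

16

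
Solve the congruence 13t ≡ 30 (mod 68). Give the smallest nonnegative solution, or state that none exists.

18

gcd(68, 13) = 1  (68 = 5*13 + 3, 13 = 4*3 + 1, 3 = 3*1).
1 divides 30, so solutions exist.
Back-substituting, 13*(21) + 68*(-4) = 1.
So 13*(21) ≡ 1 (mod 68); multiply by 30: t ≡ 630 (mod 68).
Smallest nonnegative: t = 630 mod 68 = 18.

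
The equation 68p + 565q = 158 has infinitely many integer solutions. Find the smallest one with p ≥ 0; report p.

451

gcd(565, 68):
  565 = 8*68 + 21
  68 = 3*21 + 5
  21 = 4*5 + 1
  5 = 5*1
so gcd(565, 68) = 1.
1 divides 158, so solutions exist.
Back-substitute for Bézout coefficients:
  1 = 21 - 4*5
  ... = 68*(-108) + 565*(13)
Scale by 158/1 = 158: (p₀, q₀) = (-17064, 2054).
General solution: p = -17064 + 565t, q = 2054 - 68t for integer t.
p ≥ 0: smallest is -17064 mod 565 = 451 (at t = 31), with q = -54.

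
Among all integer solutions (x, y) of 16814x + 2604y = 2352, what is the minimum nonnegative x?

gcd(16814, 2604):
  16814 = 6·2604 + 1190
  2604 = 2·1190 + 224
  1190 = 5·224 + 70
  224 = 3·70 + 14
  70 = 5·14
so gcd(16814, 2604) = 14.
14 divides 2352, so solutions exist.
Back-substitute for Bézout coefficients:
  14 = 224 - 3·70
  ... = 16814·(-35) + 2604·(226)
Scale by 2352/14 = 168: (x₀, y₀) = (-5880, 37968).
General solution: x = -5880 + 186t, y = 37968 - 1201t for integer t.
x ≥ 0: smallest is -5880 mod 186 = 72 (at t = 32), with y = -464.

72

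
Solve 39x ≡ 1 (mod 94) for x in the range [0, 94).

41

gcd(94, 39) = 1.
By Bézout, 39·(41) + 94·(-17) = 1.
So 39·41 ≡ 1 (mod 94), and 41 mod 94 = 41.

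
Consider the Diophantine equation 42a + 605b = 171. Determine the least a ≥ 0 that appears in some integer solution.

393

gcd(605, 42):
  605 = 14·42 + 17
  42 = 2·17 + 8
  17 = 2·8 + 1
  8 = 8·1
so gcd(605, 42) = 1.
1 divides 171, so solutions exist.
Back-substitute for Bézout coefficients:
  1 = 17 - 2·8
  ... = 42·(-72) + 605·(5)
Scale by 171/1 = 171: (a₀, b₀) = (-12312, 855).
General solution: a = -12312 + 605t, b = 855 - 42t for integer t.
a ≥ 0: smallest is -12312 mod 605 = 393 (at t = 21), with b = -27.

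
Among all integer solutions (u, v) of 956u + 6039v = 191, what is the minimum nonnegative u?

2647

gcd(6039, 956):
  6039 = 6*956 + 303
  956 = 3*303 + 47
  303 = 6*47 + 21
  47 = 2*21 + 5
  21 = 4*5 + 1
  5 = 5*1
so gcd(6039, 956) = 1.
1 divides 191, so solutions exist.
Back-substitute for Bézout coefficients:
  1 = 21 - 4*5
  ... = 956*(-1156) + 6039*(183)
Scale by 191/1 = 191: (u₀, v₀) = (-220796, 34953).
General solution: u = -220796 + 6039t, v = 34953 - 956t for integer t.
u ≥ 0: smallest is -220796 mod 6039 = 2647 (at t = 37), with v = -419.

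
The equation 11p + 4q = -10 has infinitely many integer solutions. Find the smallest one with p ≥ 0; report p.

2

gcd(11, 4):
  11 = 2·4 + 3
  4 = 1·3 + 1
  3 = 3·1
so gcd(11, 4) = 1.
1 divides -10, so solutions exist.
Back-substitute for Bézout coefficients:
  1 = 4 - 1·3
  ... = 11·(-1) + 4·(3)
Scale by -10/1 = -10: (p₀, q₀) = (10, -30).
General solution: p = 10 + 4t, q = -30 - 11t for integer t.
p ≥ 0: smallest is 10 mod 4 = 2 (at t = -2), with q = -8.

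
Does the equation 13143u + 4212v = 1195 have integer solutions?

gcd(13143, 4212):
  13143 = 3*4212 + 507
  4212 = 8*507 + 156
  507 = 3*156 + 39
  156 = 4*39
so gcd(13143, 4212) = 39.
39 does not divide 1195 (remainder 25), so no integer solutions.

no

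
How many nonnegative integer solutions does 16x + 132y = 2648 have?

gcd(132, 16) = 4  (132 = 8×16 + 4, 16 = 4×4).
Back-substituting, 16×(-8) + 132×(1) = 4.
Scale by 662: one solution is (-5296, 662). Reduce x mod 33: (17, 18).
General: x = 17 + 33t, y = 18 - 4t.
x ≥ 0 ⇒ t ≥ 0; y ≥ 0 ⇒ t ≤ 4. So t ∈ [0, 4]: 5 solutions.

5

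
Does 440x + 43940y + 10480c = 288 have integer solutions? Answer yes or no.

gcd(43940, 440) = 20.
gcd(20, 10480) = 20.
20 does not divide 288 (remainder 8), so no integer solutions.

no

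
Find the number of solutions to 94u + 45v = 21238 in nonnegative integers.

5

gcd(94, 45) = 1  (94 = 2×45 + 4, 45 = 11×4 + 1, 4 = 4×1).
Back-substituting, 94×(-11) + 45×(23) = 1.
Scale by 21238: one solution is (-233618, 488474). Reduce u mod 45: (22, 426).
General: u = 22 + 45t, v = 426 - 94t.
u ≥ 0 ⇒ t ≥ 0; v ≥ 0 ⇒ t ≤ 4. So t ∈ [0, 4]: 5 solutions.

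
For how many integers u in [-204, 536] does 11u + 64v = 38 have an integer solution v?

11

gcd(64, 11):
  64 = 5·11 + 9
  11 = 1·9 + 2
  9 = 4·2 + 1
  2 = 2·1
so gcd(64, 11) = 1.
Back-substitute for Bézout coefficients:
  1 = 9 - 4·2
  ... = 11·(-29) + 64·(5)
Scale by 38: particular solution (-1102, 190); reduce u mod 64: (50, -8).
General solution: u = 50 + 64t, v = -8 - 11t for integer t.
-204 ≤ 50 + 64t ≤ 536 gives t ∈ [-3, 7], which is 11 values.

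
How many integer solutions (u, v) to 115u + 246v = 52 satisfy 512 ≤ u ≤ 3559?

12

gcd(246, 115):
  246 = 2×115 + 16
  115 = 7×16 + 3
  16 = 5×3 + 1
  3 = 3×1
so gcd(246, 115) = 1.
Back-substitute for Bézout coefficients:
  1 = 16 - 5×3
  ... = 115×(-77) + 246×(36)
Scale by 52: particular solution (-4004, 1872); reduce u mod 246: (178, -83).
General solution: u = 178 + 246t, v = -83 - 115t for integer t.
512 ≤ 178 + 246t ≤ 3559 gives t ∈ [2, 13], which is 12 values.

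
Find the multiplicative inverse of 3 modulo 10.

7

gcd(10, 3) = 1  (10 = 3*3 + 1, 3 = 3*1).
Back-substituting, 3*(-3) + 10*(1) = 1.
So 3*-3 ≡ 1 (mod 10), and -3 mod 10 = 7.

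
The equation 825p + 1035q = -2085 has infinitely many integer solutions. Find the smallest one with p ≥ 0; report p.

5

gcd(1035, 825):
  1035 = 1*825 + 210
  825 = 3*210 + 195
  210 = 1*195 + 15
  195 = 13*15
so gcd(1035, 825) = 15.
15 divides -2085, so solutions exist.
Back-substitute for Bézout coefficients:
  15 = 210 - 1*195
  ... = 825*(-5) + 1035*(4)
Scale by -2085/15 = -139: (p₀, q₀) = (695, -556).
General solution: p = 695 + 69t, q = -556 - 55t for integer t.
p ≥ 0: smallest is 695 mod 69 = 5 (at t = -10), with q = -6.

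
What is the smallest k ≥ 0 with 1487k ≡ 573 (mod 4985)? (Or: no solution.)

gcd(4985, 1487) = 1.
1 divides 573, so solutions exist.
By Bézout, 1487×(-352) + 4985×(105) = 1.
So 1487×(-352) ≡ 1 (mod 4985); multiply by 573: k ≡ -201696 (mod 4985).
Smallest nonnegative: k = -201696 mod 4985 = 2689.

2689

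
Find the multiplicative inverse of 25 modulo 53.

gcd(53, 25):
  53 = 2*25 + 3
  25 = 8*3 + 1
  3 = 3*1
so gcd(53, 25) = 1.
Back-substitute for Bézout coefficients:
  1 = 25 - 8*3
  ... = 25*(17) + 53*(-8)
So 25*17 ≡ 1 (mod 53), and 17 mod 53 = 17.

17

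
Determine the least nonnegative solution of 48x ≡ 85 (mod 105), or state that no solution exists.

gcd(105, 48) = 3.
3 does not divide 85, so the congruence has no solution.

no solution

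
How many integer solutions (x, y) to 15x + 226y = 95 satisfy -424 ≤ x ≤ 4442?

21

gcd(226, 15) = 1  (226 = 15·15 + 1, 15 = 15·1).
Back-substituting, 15·(-15) + 226·(1) = 1.
Scale by 95: particular solution (-1425, 95); reduce x mod 226: (157, -10).
General solution: x = 157 + 226t, y = -10 - 15t for integer t.
-424 ≤ 157 + 226t ≤ 4442 gives t ∈ [-2, 18], which is 21 values.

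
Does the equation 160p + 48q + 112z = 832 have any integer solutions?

yes

gcd(160, 48) = 16  (160 = 3·48 + 16, 48 = 3·16).
gcd(16, 112) = 16.
16 divides 832, so integer solutions exist.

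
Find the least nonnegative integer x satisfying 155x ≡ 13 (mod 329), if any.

gcd(329, 155) = 1.
1 divides 13, so solutions exist.
By Bézout, 155×(-104) + 329×(49) = 1.
So 155×(-104) ≡ 1 (mod 329); multiply by 13: x ≡ -1352 (mod 329).
Smallest nonnegative: x = -1352 mod 329 = 293.

293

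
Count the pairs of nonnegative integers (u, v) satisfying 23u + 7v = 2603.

gcd(23, 7):
  23 = 3·7 + 2
  7 = 3·2 + 1
  2 = 2·1
so gcd(23, 7) = 1.
Back-substitute for Bézout coefficients:
  1 = 7 - 3·2
  ... = 23·(-3) + 7·(10)
Scale by 2603: one solution is (-7809, 26030). Reduce u mod 7: (3, 362).
General: u = 3 + 7t, v = 362 - 23t.
u ≥ 0 ⇒ t ≥ 0; v ≥ 0 ⇒ t ≤ 15. So t ∈ [0, 15]: 16 solutions.

16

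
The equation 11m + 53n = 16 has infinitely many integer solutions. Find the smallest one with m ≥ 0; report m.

gcd(53, 11):
  53 = 4*11 + 9
  11 = 1*9 + 2
  9 = 4*2 + 1
  2 = 2*1
so gcd(53, 11) = 1.
1 divides 16, so solutions exist.
Back-substitute for Bézout coefficients:
  1 = 9 - 4*2
  ... = 11*(-24) + 53*(5)
Scale by 16/1 = 16: (m₀, n₀) = (-384, 80).
General solution: m = -384 + 53t, n = 80 - 11t for integer t.
m ≥ 0: smallest is -384 mod 53 = 40 (at t = 8), with n = -8.

40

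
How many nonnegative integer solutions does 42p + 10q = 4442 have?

21

gcd(42, 10):
  42 = 4×10 + 2
  10 = 5×2
so gcd(42, 10) = 2.
Back-substitute for Bézout coefficients:
  2 = 42 - 4×10
  ... = 42×(1) + 10×(-4)
Scale by 2221: one solution is (2221, -8884). Reduce p mod 5: (1, 440).
General: p = 1 + 5t, q = 440 - 21t.
p ≥ 0 ⇒ t ≥ 0; q ≥ 0 ⇒ t ≤ 20. So t ∈ [0, 20]: 21 solutions.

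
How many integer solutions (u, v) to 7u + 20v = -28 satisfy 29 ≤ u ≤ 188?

8

gcd(20, 7) = 1  (20 = 2·7 + 6, 7 = 1·6 + 1, 6 = 6·1).
Back-substituting, 7·(3) + 20·(-1) = 1.
Scale by -28: particular solution (-84, 28); reduce u mod 20: (16, -7).
General solution: u = 16 + 20t, v = -7 - 7t for integer t.
29 ≤ 16 + 20t ≤ 188 gives t ∈ [1, 8], which is 8 values.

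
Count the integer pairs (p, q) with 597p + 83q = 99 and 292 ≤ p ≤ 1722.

gcd(597, 83) = 1  (597 = 7·83 + 16, 83 = 5·16 + 3, 16 = 5·3 + 1, 3 = 3·1).
Back-substituting, 597·(26) + 83·(-187) = 1.
Scale by 99: particular solution (2574, -18513); reduce p mod 83: (1, -6).
General solution: p = 1 + 83t, q = -6 - 597t for integer t.
292 ≤ 1 + 83t ≤ 1722 gives t ∈ [4, 20], which is 17 values.

17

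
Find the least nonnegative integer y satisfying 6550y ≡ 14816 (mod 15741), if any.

gcd(15741, 6550):
  15741 = 2×6550 + 2641
  6550 = 2×2641 + 1268
  2641 = 2×1268 + 105
  1268 = 12×105 + 8
  105 = 13×8 + 1
  8 = 8×1
so gcd(15741, 6550) = 1.
1 divides 14816, so solutions exist.
Back-substitute for Bézout coefficients:
  1 = 105 - 13×8
  ... = 6550×(-1949) + 15741×(811)
So 6550×(-1949) ≡ 1 (mod 15741); multiply by 14816: y ≡ -28876384 (mod 15741).
Smallest nonnegative: y = -28876384 mod 15741 = 8351.

8351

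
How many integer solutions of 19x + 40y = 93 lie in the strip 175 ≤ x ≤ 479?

gcd(40, 19):
  40 = 2·19 + 2
  19 = 9·2 + 1
  2 = 2·1
so gcd(40, 19) = 1.
Back-substitute for Bézout coefficients:
  1 = 19 - 9·2
  ... = 19·(19) + 40·(-9)
Scale by 93: particular solution (1767, -837); reduce x mod 40: (7, -1).
General solution: x = 7 + 40t, y = -1 - 19t for integer t.
175 ≤ 7 + 40t ≤ 479 gives t ∈ [5, 11], which is 7 values.

7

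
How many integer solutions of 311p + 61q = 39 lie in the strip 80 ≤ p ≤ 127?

gcd(311, 61) = 1  (311 = 5·61 + 6, 61 = 10·6 + 1, 6 = 6·1).
Back-substituting, 311·(-10) + 61·(51) = 1.
Scale by 39: particular solution (-390, 1989); reduce p mod 61: (37, -188).
General solution: p = 37 + 61t, q = -188 - 311t for integer t.
80 ≤ 37 + 61t ≤ 127 gives t ∈ [1, 1], which is 1 value.

1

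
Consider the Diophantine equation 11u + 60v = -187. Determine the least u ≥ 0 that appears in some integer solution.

43

gcd(60, 11):
  60 = 5*11 + 5
  11 = 2*5 + 1
  5 = 5*1
so gcd(60, 11) = 1.
1 divides -187, so solutions exist.
Back-substitute for Bézout coefficients:
  1 = 11 - 2*5
  ... = 11*(11) + 60*(-2)
Scale by -187/1 = -187: (u₀, v₀) = (-2057, 374).
General solution: u = -2057 + 60t, v = 374 - 11t for integer t.
u ≥ 0: smallest is -2057 mod 60 = 43 (at t = 35), with v = -11.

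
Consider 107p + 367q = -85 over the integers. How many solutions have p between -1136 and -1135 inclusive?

gcd(367, 107) = 1  (367 = 3·107 + 46, 107 = 2·46 + 15, 46 = 3·15 + 1, 15 = 15·1).
Back-substituting, 107·(-24) + 367·(7) = 1.
Scale by -85: particular solution (2040, -595); reduce p mod 367: (205, -60).
General solution: p = 205 + 367t, q = -60 - 107t for integer t.
-1136 ≤ 205 + 367t ≤ -1135 gives t ∈ [-3, -4], which is 0 values.

0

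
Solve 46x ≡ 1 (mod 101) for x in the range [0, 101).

gcd(101, 46):
  101 = 2·46 + 9
  46 = 5·9 + 1
  9 = 9·1
so gcd(101, 46) = 1.
Back-substitute for Bézout coefficients:
  1 = 46 - 5·9
  ... = 46·(11) + 101·(-5)
So 46·11 ≡ 1 (mod 101), and 11 mod 101 = 11.

11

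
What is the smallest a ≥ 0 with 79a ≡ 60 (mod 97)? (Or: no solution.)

gcd(97, 79) = 1.
1 divides 60, so solutions exist.
By Bézout, 79·(-27) + 97·(22) = 1.
So 79·(-27) ≡ 1 (mod 97); multiply by 60: a ≡ -1620 (mod 97).
Smallest nonnegative: a = -1620 mod 97 = 29.

29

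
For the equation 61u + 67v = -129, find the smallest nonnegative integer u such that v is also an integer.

gcd(67, 61) = 1.
1 divides -129, so solutions exist.
By Bézout, 61×(11) + 67×(-10) = 1.
Scale by -129/1 = -129: (u₀, v₀) = (-1419, 1290).
General solution: u = -1419 + 67t, v = 1290 - 61t for integer t.
u ≥ 0: smallest is -1419 mod 67 = 55 (at t = 22), with v = -52.

55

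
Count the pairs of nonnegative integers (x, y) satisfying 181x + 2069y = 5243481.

gcd(2069, 181) = 1.
By Bézout, 181×(663) + 2069×(-58) = 1.
One solution: (998, 2447).
General: x = 998 + 2069t, y = 2447 - 181t.
x ≥ 0 ⇒ t ≥ 0; y ≥ 0 ⇒ t ≤ 13. So t ∈ [0, 13]: 14 solutions.

14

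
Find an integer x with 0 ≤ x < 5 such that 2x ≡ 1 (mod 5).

gcd(5, 2):
  5 = 2·2 + 1
  2 = 2·1
so gcd(5, 2) = 1.
Back-substitute for Bézout coefficients:
  1 = 5 - 2·2
  ... = 2·(-2) + 5·(1)
So 2·-2 ≡ 1 (mod 5), and -2 mod 5 = 3.

3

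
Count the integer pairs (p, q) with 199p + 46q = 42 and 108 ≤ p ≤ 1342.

26

gcd(199, 46) = 1  (199 = 4·46 + 15, 46 = 3·15 + 1, 15 = 15·1).
Back-substituting, 199·(-3) + 46·(13) = 1.
Scale by 42: particular solution (-126, 546); reduce p mod 46: (12, -51).
General solution: p = 12 + 46t, q = -51 - 199t for integer t.
108 ≤ 12 + 46t ≤ 1342 gives t ∈ [3, 28], which is 26 values.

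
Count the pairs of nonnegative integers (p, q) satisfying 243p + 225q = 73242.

12

gcd(243, 225) = 9  (243 = 1*225 + 18, 225 = 12*18 + 9, 18 = 2*9).
Back-substituting, 243*(-12) + 225*(13) = 9.
Scale by 8138: one solution is (-97656, 105794). Reduce p mod 25: (19, 305).
General: p = 19 + 25t, q = 305 - 27t.
p ≥ 0 ⇒ t ≥ 0; q ≥ 0 ⇒ t ≤ 11. So t ∈ [0, 11]: 12 solutions.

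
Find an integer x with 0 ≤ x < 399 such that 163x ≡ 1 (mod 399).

gcd(399, 163) = 1  (399 = 2×163 + 73, 163 = 2×73 + 17, 73 = 4×17 + 5, 17 = 3×5 + 2, 5 = 2×2 + 1, 2 = 2×1).
Back-substituting, 163×(-164) + 399×(67) = 1.
So 163×-164 ≡ 1 (mod 399), and -164 mod 399 = 235.

235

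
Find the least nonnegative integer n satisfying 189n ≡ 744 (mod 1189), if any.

gcd(1189, 189):
  1189 = 6*189 + 55
  189 = 3*55 + 24
  55 = 2*24 + 7
  24 = 3*7 + 3
  7 = 2*3 + 1
  3 = 3*1
so gcd(1189, 189) = 1.
1 divides 744, so solutions exist.
Back-substitute for Bézout coefficients:
  1 = 7 - 2*3
  ... = 189*(-346) + 1189*(55)
So 189*(-346) ≡ 1 (mod 1189); multiply by 744: n ≡ -257424 (mod 1189).
Smallest nonnegative: n = -257424 mod 1189 = 589.

589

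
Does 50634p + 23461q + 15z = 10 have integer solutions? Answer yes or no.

gcd(50634, 23461) = 29  (50634 = 2·23461 + 3712, 23461 = 6·3712 + 1189, 3712 = 3·1189 + 145, 1189 = 8·145 + 29, 145 = 5·29).
gcd(29, 15) = 1.
1 divides 10, so integer solutions exist.

yes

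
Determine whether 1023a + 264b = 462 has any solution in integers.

gcd(1023, 264) = 33  (1023 = 3×264 + 231, 264 = 1×231 + 33, 231 = 7×33).
33 divides 462, so integer solutions exist.

yes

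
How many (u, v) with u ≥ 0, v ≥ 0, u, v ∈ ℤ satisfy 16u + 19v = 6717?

22

gcd(19, 16) = 1  (19 = 1·16 + 3, 16 = 5·3 + 1, 3 = 3·1).
Back-substituting, 16·(6) + 19·(-5) = 1.
Scale by 6717: one solution is (40302, -33585). Reduce u mod 19: (3, 351).
General: u = 3 + 19t, v = 351 - 16t.
u ≥ 0 ⇒ t ≥ 0; v ≥ 0 ⇒ t ≤ 21. So t ∈ [0, 21]: 22 solutions.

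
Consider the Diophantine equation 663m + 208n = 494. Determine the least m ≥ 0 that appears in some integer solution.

gcd(663, 208) = 13.
13 divides 494, so solutions exist.
By Bézout, 663×(-5) + 208×(16) = 13.
Scale by 494/13 = 38: (m₀, n₀) = (-190, 608).
General solution: m = -190 + 16t, n = 608 - 51t for integer t.
m ≥ 0: smallest is -190 mod 16 = 2 (at t = 12), with n = -4.

2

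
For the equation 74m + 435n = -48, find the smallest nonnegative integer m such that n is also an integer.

258

gcd(435, 74) = 1  (435 = 5*74 + 65, 74 = 1*65 + 9, 65 = 7*9 + 2, 9 = 4*2 + 1, 2 = 2*1).
1 divides -48, so solutions exist.
Back-substituting, 74*(194) + 435*(-33) = 1.
Scale by -48/1 = -48: (m₀, n₀) = (-9312, 1584).
General solution: m = -9312 + 435t, n = 1584 - 74t for integer t.
m ≥ 0: smallest is -9312 mod 435 = 258 (at t = 22), with n = -44.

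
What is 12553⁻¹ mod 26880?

gcd(26880, 12553) = 1  (26880 = 2·12553 + 1774, 12553 = 7·1774 + 135, 1774 = 13·135 + 19, 135 = 7·19 + 2, 19 = 9·2 + 1, 2 = 2·1).
Back-substituting, 12553·(-12743) + 26880·(5951) = 1.
So 12553·-12743 ≡ 1 (mod 26880), and -12743 mod 26880 = 14137.

14137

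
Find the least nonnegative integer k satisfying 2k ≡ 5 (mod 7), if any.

6

gcd(7, 2) = 1  (7 = 3*2 + 1, 2 = 2*1).
1 divides 5, so solutions exist.
Back-substituting, 2*(-3) + 7*(1) = 1.
So 2*(-3) ≡ 1 (mod 7); multiply by 5: k ≡ -15 (mod 7).
Smallest nonnegative: k = -15 mod 7 = 6.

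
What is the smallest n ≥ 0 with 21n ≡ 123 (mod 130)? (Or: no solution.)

43

gcd(130, 21) = 1  (130 = 6·21 + 4, 21 = 5·4 + 1, 4 = 4·1).
1 divides 123, so solutions exist.
Back-substituting, 21·(31) + 130·(-5) = 1.
So 21·(31) ≡ 1 (mod 130); multiply by 123: n ≡ 3813 (mod 130).
Smallest nonnegative: n = 3813 mod 130 = 43.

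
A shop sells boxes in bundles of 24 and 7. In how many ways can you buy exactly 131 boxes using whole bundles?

1

Need nonnegative integers with 24j + 7k = 131.
gcd(24, 7) = 1, and 24·(-2) + 7·(7) = 1.
So (j₀, k₀) = (-262, 917); general j = -262 + 7t, k = 917 - 24t.
j ≥ 0 ⇒ t ≥ 38; k ≥ 0 ⇒ t ≤ 38. That's 1 value of t.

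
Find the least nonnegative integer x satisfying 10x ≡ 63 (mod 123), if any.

117

gcd(123, 10):
  123 = 12·10 + 3
  10 = 3·3 + 1
  3 = 3·1
so gcd(123, 10) = 1.
1 divides 63, so solutions exist.
Back-substitute for Bézout coefficients:
  1 = 10 - 3·3
  ... = 10·(37) + 123·(-3)
So 10·(37) ≡ 1 (mod 123); multiply by 63: x ≡ 2331 (mod 123).
Smallest nonnegative: x = 2331 mod 123 = 117.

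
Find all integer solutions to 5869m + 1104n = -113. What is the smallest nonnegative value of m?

955

gcd(5869, 1104) = 1  (5869 = 5×1104 + 349, 1104 = 3×349 + 57, 349 = 6×57 + 7, 57 = 8×7 + 1, 7 = 7×1).
1 divides -113, so solutions exist.
Back-substituting, 5869×(-155) + 1104×(824) = 1.
Scale by -113/1 = -113: (m₀, n₀) = (17515, -93112).
General solution: m = 17515 + 1104t, n = -93112 - 5869t for integer t.
m ≥ 0: smallest is 17515 mod 1104 = 955 (at t = -15), with n = -5077.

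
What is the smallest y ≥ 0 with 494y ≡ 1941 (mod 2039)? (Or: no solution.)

1139

gcd(2039, 494) = 1  (2039 = 4×494 + 63, 494 = 7×63 + 53, 63 = 1×53 + 10, 53 = 5×10 + 3, 10 = 3×3 + 1, 3 = 3×1).
1 divides 1941, so solutions exist.
Back-substituting, 494×(-615) + 2039×(149) = 1.
So 494×(-615) ≡ 1 (mod 2039); multiply by 1941: y ≡ -1193715 (mod 2039).
Smallest nonnegative: y = -1193715 mod 2039 = 1139.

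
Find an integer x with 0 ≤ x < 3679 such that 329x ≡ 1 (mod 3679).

gcd(3679, 329):
  3679 = 11*329 + 60
  329 = 5*60 + 29
  60 = 2*29 + 2
  29 = 14*2 + 1
  2 = 2*1
so gcd(3679, 329) = 1.
Back-substitute for Bézout coefficients:
  1 = 29 - 14*2
  ... = 329*(1778) + 3679*(-159)
So 329*1778 ≡ 1 (mod 3679), and 1778 mod 3679 = 1778.

1778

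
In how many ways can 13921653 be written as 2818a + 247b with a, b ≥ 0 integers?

gcd(2818, 247):
  2818 = 11*247 + 101
  247 = 2*101 + 45
  101 = 2*45 + 11
  45 = 4*11 + 1
  11 = 11*1
so gcd(2818, 247) = 1.
Back-substitute for Bézout coefficients:
  1 = 45 - 4*11
  ... = 2818*(-22) + 247*(251)
Scale by 13921653: one solution is (-306276366, 3494334903). Reduce a mod 247: (176, 54355).
General: a = 176 + 247t, b = 54355 - 2818t.
a ≥ 0 ⇒ t ≥ 0; b ≥ 0 ⇒ t ≤ 19. So t ∈ [0, 19]: 20 solutions.

20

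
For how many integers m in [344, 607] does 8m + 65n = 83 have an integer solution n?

gcd(65, 8):
  65 = 8*8 + 1
  8 = 8*1
so gcd(65, 8) = 1.
Back-substitute for Bézout coefficients:
  1 = 65 - 8*8
  ... = 8*(-8) + 65*(1)
Scale by 83: particular solution (-664, 83); reduce m mod 65: (51, -5).
General solution: m = 51 + 65t, n = -5 - 8t for integer t.
344 ≤ 51 + 65t ≤ 607 gives t ∈ [5, 8], which is 4 values.

4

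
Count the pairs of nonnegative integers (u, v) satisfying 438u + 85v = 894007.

gcd(438, 85):
  438 = 5×85 + 13
  85 = 6×13 + 7
  13 = 1×7 + 6
  7 = 1×6 + 1
  6 = 6×1
so gcd(438, 85) = 1.
Back-substitute for Bézout coefficients:
  1 = 7 - 1×6
  ... = 438×(-13) + 85×(67)
Scale by 894007: one solution is (-11622091, 59898469). Reduce u mod 85: (44, 10291).
General: u = 44 + 85t, v = 10291 - 438t.
u ≥ 0 ⇒ t ≥ 0; v ≥ 0 ⇒ t ≤ 23. So t ∈ [0, 23]: 24 solutions.

24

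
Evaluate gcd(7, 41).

gcd(41, 7):
  41 = 5×7 + 6
  7 = 1×6 + 1
  6 = 6×1
so gcd(41, 7) = 1.

1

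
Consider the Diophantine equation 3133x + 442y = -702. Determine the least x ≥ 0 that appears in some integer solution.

gcd(3133, 442):
  3133 = 7·442 + 39
  442 = 11·39 + 13
  39 = 3·13
so gcd(3133, 442) = 13.
13 divides -702, so solutions exist.
Back-substitute for Bézout coefficients:
  13 = 442 - 11·39
  ... = 3133·(-11) + 442·(78)
Scale by -702/13 = -54: (x₀, y₀) = (594, -4212).
General solution: x = 594 + 34t, y = -4212 - 241t for integer t.
x ≥ 0: smallest is 594 mod 34 = 16 (at t = -17), with y = -115.

16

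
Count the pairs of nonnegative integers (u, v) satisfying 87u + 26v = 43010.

19

gcd(87, 26) = 1  (87 = 3·26 + 9, 26 = 2·9 + 8, 9 = 1·8 + 1, 8 = 8·1).
Back-substituting, 87·(3) + 26·(-10) = 1.
Scale by 43010: one solution is (129030, -430100). Reduce u mod 26: (18, 1594).
General: u = 18 + 26t, v = 1594 - 87t.
u ≥ 0 ⇒ t ≥ 0; v ≥ 0 ⇒ t ≤ 18. So t ∈ [0, 18]: 19 solutions.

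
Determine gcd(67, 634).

1

gcd(634, 67) = 1  (634 = 9·67 + 31, 67 = 2·31 + 5, 31 = 6·5 + 1, 5 = 5·1).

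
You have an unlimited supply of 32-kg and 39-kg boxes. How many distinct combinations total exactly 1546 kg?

Need nonnegative integers with 32j + 39k = 1546.
gcd(32, 39) = 1, and 32·(11) + 39·(-9) = 1.
So (j₀, k₀) = (17006, -13914); general j = 17006 + 39t, k = -13914 - 32t.
j ≥ 0 ⇒ t ≥ -436; k ≥ 0 ⇒ t ≤ -435. That's 2 values of t.

2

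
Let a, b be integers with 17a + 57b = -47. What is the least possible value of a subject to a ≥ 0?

14

gcd(57, 17) = 1.
1 divides -47, so solutions exist.
By Bézout, 17*(-10) + 57*(3) = 1.
Scale by -47/1 = -47: (a₀, b₀) = (470, -141).
General solution: a = 470 + 57t, b = -141 - 17t for integer t.
a ≥ 0: smallest is 470 mod 57 = 14 (at t = -8), with b = -5.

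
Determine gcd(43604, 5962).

22

gcd(43604, 5962):
  43604 = 7·5962 + 1870
  5962 = 3·1870 + 352
  1870 = 5·352 + 110
  352 = 3·110 + 22
  110 = 5·22
so gcd(43604, 5962) = 22.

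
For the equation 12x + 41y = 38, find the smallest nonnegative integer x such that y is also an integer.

10

gcd(41, 12) = 1.
1 divides 38, so solutions exist.
By Bézout, 12×(-17) + 41×(5) = 1.
Scale by 38/1 = 38: (x₀, y₀) = (-646, 190).
General solution: x = -646 + 41t, y = 190 - 12t for integer t.
x ≥ 0: smallest is -646 mod 41 = 10 (at t = 16), with y = -2.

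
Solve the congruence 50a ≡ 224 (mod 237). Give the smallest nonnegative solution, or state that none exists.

232

gcd(237, 50):
  237 = 4×50 + 37
  50 = 1×37 + 13
  37 = 2×13 + 11
  13 = 1×11 + 2
  11 = 5×2 + 1
  2 = 2×1
so gcd(237, 50) = 1.
1 divides 224, so solutions exist.
Back-substitute for Bézout coefficients:
  1 = 11 - 5×2
  ... = 50×(-109) + 237×(23)
So 50×(-109) ≡ 1 (mod 237); multiply by 224: a ≡ -24416 (mod 237).
Smallest nonnegative: a = -24416 mod 237 = 232.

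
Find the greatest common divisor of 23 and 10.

1

gcd(23, 10) = 1  (23 = 2·10 + 3, 10 = 3·3 + 1, 3 = 3·1).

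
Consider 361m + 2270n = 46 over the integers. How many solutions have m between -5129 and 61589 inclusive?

gcd(2270, 361) = 1.
By Bézout, 361×(371) + 2270×(-59) = 1.
Particular solution: (1176, -187).
General solution: m = 1176 + 2270t, n = -187 - 361t for integer t.
-5129 ≤ 1176 + 2270t ≤ 61589 gives t ∈ [-2, 26], which is 29 values.

29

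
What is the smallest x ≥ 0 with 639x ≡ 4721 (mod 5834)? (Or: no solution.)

683

gcd(5834, 639) = 1.
1 divides 4721, so solutions exist.
By Bézout, 639*(-703) + 5834*(77) = 1.
So 639*(-703) ≡ 1 (mod 5834); multiply by 4721: x ≡ -3318863 (mod 5834).
Smallest nonnegative: x = -3318863 mod 5834 = 683.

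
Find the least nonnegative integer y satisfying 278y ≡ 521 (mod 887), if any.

gcd(887, 278) = 1.
1 divides 521, so solutions exist.
By Bézout, 278×(-67) + 887×(21) = 1.
So 278×(-67) ≡ 1 (mod 887); multiply by 521: y ≡ -34907 (mod 887).
Smallest nonnegative: y = -34907 mod 887 = 573.

573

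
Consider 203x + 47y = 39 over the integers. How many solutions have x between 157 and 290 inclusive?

gcd(203, 47) = 1  (203 = 4·47 + 15, 47 = 3·15 + 2, 15 = 7·2 + 1, 2 = 2·1).
Back-substituting, 203·(22) + 47·(-95) = 1.
Scale by 39: particular solution (858, -3705); reduce x mod 47: (12, -51).
General solution: x = 12 + 47t, y = -51 - 203t for integer t.
157 ≤ 12 + 47t ≤ 290 gives t ∈ [4, 5], which is 2 values.

2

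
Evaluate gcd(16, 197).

1

gcd(197, 16):
  197 = 12*16 + 5
  16 = 3*5 + 1
  5 = 5*1
so gcd(197, 16) = 1.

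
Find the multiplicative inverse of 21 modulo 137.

gcd(137, 21):
  137 = 6*21 + 11
  21 = 1*11 + 10
  11 = 1*10 + 1
  10 = 10*1
so gcd(137, 21) = 1.
Back-substitute for Bézout coefficients:
  1 = 11 - 1*10
  ... = 21*(-13) + 137*(2)
So 21*-13 ≡ 1 (mod 137), and -13 mod 137 = 124.

124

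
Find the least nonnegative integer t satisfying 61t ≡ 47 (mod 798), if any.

gcd(798, 61):
  798 = 13×61 + 5
  61 = 12×5 + 1
  5 = 5×1
so gcd(798, 61) = 1.
1 divides 47, so solutions exist.
Back-substitute for Bézout coefficients:
  1 = 61 - 12×5
  ... = 61×(157) + 798×(-12)
So 61×(157) ≡ 1 (mod 798); multiply by 47: t ≡ 7379 (mod 798).
Smallest nonnegative: t = 7379 mod 798 = 197.

197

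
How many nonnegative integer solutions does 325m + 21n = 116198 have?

gcd(325, 21):
  325 = 15×21 + 10
  21 = 2×10 + 1
  10 = 10×1
so gcd(325, 21) = 1.
Back-substitute for Bézout coefficients:
  1 = 21 - 2×10
  ... = 325×(-2) + 21×(31)
Scale by 116198: one solution is (-232396, 3602138). Reduce m mod 21: (11, 5363).
General: m = 11 + 21t, n = 5363 - 325t.
m ≥ 0 ⇒ t ≥ 0; n ≥ 0 ⇒ t ≤ 16. So t ∈ [0, 16]: 17 solutions.

17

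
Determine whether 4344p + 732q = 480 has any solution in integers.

yes

gcd(4344, 732) = 12.
12 divides 480, so integer solutions exist.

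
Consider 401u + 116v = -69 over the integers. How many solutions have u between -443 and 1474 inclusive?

gcd(401, 116) = 1.
By Bézout, 401*(-35) + 116*(121) = 1.
Particular solution: (95, -329).
General solution: u = 95 + 116t, v = -329 - 401t for integer t.
-443 ≤ 95 + 116t ≤ 1474 gives t ∈ [-4, 11], which is 16 values.

16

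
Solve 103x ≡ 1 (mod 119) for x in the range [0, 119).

52

gcd(119, 103) = 1.
By Bézout, 103*(52) + 119*(-45) = 1.
So 103*52 ≡ 1 (mod 119), and 52 mod 119 = 52.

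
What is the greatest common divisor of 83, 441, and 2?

gcd(441, 83) = 1  (441 = 5*83 + 26, 83 = 3*26 + 5, 26 = 5*5 + 1, 5 = 5*1).
gcd(1, 2) = 1.

1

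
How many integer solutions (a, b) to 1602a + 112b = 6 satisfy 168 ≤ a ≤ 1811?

gcd(1602, 112) = 2  (1602 = 14×112 + 34, 112 = 3×34 + 10, 34 = 3×10 + 4, 10 = 2×4 + 2, 4 = 2×2).
Back-substituting, 1602×(-23) + 112×(329) = 2.
Scale by 3: particular solution (-69, 987); reduce a mod 56: (43, -615).
General solution: a = 43 + 56t, b = -615 - 801t for integer t.
168 ≤ 43 + 56t ≤ 1811 gives t ∈ [3, 31], which is 29 values.

29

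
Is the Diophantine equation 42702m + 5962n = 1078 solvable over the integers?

gcd(42702, 5962):
  42702 = 7*5962 + 968
  5962 = 6*968 + 154
  968 = 6*154 + 44
  154 = 3*44 + 22
  44 = 2*22
so gcd(42702, 5962) = 22.
22 divides 1078, so integer solutions exist.

yes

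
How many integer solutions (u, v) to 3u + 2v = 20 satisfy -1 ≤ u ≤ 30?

16

gcd(3, 2):
  3 = 1*2 + 1
  2 = 2*1
so gcd(3, 2) = 1.
Back-substitute for Bézout coefficients:
  1 = 3 - 1*2
  ... = 3*(1) + 2*(-1)
Scale by 20: particular solution (20, -20); reduce u mod 2: (0, 10).
General solution: u = 0 + 2t, v = 10 - 3t for integer t.
-1 ≤ 0 + 2t ≤ 30 gives t ∈ [0, 15], which is 16 values.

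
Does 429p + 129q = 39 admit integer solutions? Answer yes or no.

yes

gcd(429, 129):
  429 = 3*129 + 42
  129 = 3*42 + 3
  42 = 14*3
so gcd(429, 129) = 3.
3 divides 39, so integer solutions exist.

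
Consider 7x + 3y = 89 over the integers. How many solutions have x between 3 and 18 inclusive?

gcd(7, 3) = 1.
By Bézout, 7×(1) + 3×(-2) = 1.
Particular solution: (2, 25).
General solution: x = 2 + 3t, y = 25 - 7t for integer t.
3 ≤ 2 + 3t ≤ 18 gives t ∈ [1, 5], which is 5 values.

5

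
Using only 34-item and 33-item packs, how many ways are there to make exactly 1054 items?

Need nonnegative integers with 34j + 33k = 1054.
gcd(34, 33) = 1, and 34·(1) + 33·(-1) = 1.
So (j₀, k₀) = (1054, -1054); general j = 1054 + 33t, k = -1054 - 34t.
j ≥ 0 ⇒ t ≥ -31; k ≥ 0 ⇒ t ≤ -31. That's 1 value of t.

1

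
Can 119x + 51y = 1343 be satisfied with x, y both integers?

yes

gcd(119, 51) = 17  (119 = 2·51 + 17, 51 = 3·17).
17 divides 1343, so integer solutions exist.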